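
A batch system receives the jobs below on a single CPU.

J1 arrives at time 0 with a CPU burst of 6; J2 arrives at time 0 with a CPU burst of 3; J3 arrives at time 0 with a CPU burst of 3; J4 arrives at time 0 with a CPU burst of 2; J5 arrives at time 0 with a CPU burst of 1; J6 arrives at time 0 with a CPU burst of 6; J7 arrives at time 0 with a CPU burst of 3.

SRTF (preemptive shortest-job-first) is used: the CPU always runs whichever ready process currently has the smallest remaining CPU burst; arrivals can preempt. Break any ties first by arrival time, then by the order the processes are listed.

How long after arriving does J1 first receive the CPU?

12

Timeline: | J5 0-1 | J4 1-3 | J2 3-6 | J3 6-9 | J7 9-12 | J1 12-18 | J6 18-24 |
Completion: J1=18  J2=6  J3=9  J4=3  J5=1  J6=24  J7=12
Turnaround (C−A): J1=18  J2=6  J3=9  J4=3  J5=1  J6=24  J7=12
Response(J1) = first start − arrival = 12 − 0 = 12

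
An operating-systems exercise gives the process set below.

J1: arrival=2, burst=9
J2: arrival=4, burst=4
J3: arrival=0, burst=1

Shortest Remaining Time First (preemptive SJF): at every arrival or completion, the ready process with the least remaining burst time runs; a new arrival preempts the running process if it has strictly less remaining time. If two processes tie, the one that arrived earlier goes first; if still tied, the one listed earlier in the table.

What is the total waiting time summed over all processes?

Schedule: | J3 0-1 | idle 1-2 | J1 2-4 | J2 4-8 | J1 8-15 |
Completion: J1=15  J2=8  J3=1
Turnaround (C−A): J1=13  J2=4  J3=1
Waiting = turnaround − burst: J1=4, J2=0, J3=0
Total waiting = 4 + 0 + 0 = 4

4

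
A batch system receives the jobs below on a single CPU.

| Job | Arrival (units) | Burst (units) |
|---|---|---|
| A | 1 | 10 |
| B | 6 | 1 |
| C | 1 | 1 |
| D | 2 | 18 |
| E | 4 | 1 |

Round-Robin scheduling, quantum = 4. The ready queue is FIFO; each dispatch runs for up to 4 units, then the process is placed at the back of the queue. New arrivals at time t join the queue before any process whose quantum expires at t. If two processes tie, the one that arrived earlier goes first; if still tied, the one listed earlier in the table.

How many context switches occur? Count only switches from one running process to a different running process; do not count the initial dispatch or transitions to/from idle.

Timeline: | idle 0-1 | A 1-5 | C 5-6 | D 6-10 | E 10-11 | A 11-15 | B 15-16 | D 16-20 | A 20-22 | D 22-32 |
Completion: A=22  B=16  C=6  D=32  E=11
Turnaround (C−A): A=21  B=10  C=5  D=30  E=7

8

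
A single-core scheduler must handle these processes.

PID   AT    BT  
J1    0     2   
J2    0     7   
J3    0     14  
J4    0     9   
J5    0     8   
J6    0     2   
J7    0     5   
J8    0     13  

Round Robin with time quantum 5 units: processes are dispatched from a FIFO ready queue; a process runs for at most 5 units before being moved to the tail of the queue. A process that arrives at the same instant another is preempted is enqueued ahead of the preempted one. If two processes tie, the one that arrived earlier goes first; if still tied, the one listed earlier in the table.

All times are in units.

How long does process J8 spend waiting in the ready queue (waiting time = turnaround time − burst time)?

47

Schedule: | J1 0-2 | J2 2-7 | J3 7-12 | J4 12-17 | J5 17-22 | J6 22-24 | J7 24-29 | J8 29-34 | J2 34-36 | J3 36-41 | J4 41-45 | J5 45-48 | J8 48-53 | J3 53-57 | J8 57-60 |
Completion: J1=2  J2=36  J3=57  J4=45  J5=48  J6=24  J7=29  J8=60
Turnaround (C−A): J1=2  J2=36  J3=57  J4=45  J5=48  J6=24  J7=29  J8=60
Waiting(J8) = turnaround − burst = 60 − 13 = 47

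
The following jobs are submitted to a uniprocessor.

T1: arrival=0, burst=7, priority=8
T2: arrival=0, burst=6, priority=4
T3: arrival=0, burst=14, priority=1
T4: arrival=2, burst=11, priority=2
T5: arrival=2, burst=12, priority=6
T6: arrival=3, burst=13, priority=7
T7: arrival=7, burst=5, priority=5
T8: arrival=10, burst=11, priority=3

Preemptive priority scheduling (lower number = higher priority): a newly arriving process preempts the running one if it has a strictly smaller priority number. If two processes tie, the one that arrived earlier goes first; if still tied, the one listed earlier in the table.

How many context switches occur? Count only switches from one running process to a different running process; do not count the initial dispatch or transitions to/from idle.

Gantt: | T3 0-14 | T4 14-25 | T8 25-36 | T2 36-42 | T7 42-47 | T5 47-59 | T6 59-72 | T1 72-79 |
Completion: T1=79  T2=42  T3=14  T4=25  T5=59  T6=72  T7=47  T8=36
Turnaround (C−A): T1=79  T2=42  T3=14  T4=23  T5=57  T6=69  T7=40  T8=26

7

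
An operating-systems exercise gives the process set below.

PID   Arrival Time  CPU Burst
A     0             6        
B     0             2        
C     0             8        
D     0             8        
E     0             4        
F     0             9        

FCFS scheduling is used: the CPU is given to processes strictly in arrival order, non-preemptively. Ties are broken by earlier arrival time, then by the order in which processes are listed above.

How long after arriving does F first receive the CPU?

Timeline: | A 0-6 | B 6-8 | C 8-16 | D 16-24 | E 24-28 | F 28-37 |
Completion: A=6  B=8  C=16  D=24  E=28  F=37
Turnaround (C−A): A=6  B=8  C=16  D=24  E=28  F=37
Response(F) = first start − arrival = 28 − 0 = 28

28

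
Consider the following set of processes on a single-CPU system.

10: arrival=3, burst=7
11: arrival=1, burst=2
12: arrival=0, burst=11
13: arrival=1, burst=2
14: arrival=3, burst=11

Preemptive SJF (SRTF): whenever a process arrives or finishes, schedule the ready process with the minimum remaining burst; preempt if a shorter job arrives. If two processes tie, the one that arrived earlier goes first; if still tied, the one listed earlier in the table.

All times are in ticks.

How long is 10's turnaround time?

Timeline: | 12 0-1 | 11 1-3 | 13 3-5 | 10 5-12 | 12 12-22 | 14 22-33 |
Completion: 10=12  11=3  12=22  13=5  14=33
Turnaround (C−A): 10=9  11=2  12=22  13=4  14=30
Turnaround(10) = completion − arrival = 12 − 3 = 9

9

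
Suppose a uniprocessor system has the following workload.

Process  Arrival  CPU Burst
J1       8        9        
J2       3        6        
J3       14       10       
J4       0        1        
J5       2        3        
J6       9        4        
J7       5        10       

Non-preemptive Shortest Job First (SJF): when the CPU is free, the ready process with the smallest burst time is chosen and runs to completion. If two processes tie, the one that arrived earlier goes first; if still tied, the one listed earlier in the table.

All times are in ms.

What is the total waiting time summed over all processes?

50

Timeline: | J4 0-1 | idle 1-2 | J5 2-5 | J2 5-11 | J6 11-15 | J1 15-24 | J7 24-34 | J3 34-44 |
Completion: J1=24  J2=11  J3=44  J4=1  J5=5  J6=15  J7=34
Waiting = turnaround − burst: J1=7, J2=2, J3=20, J4=0, J5=0, J6=2, J7=19
Total waiting = 7 + 2 + 20 + 0 + 0 + 2 + 19 = 50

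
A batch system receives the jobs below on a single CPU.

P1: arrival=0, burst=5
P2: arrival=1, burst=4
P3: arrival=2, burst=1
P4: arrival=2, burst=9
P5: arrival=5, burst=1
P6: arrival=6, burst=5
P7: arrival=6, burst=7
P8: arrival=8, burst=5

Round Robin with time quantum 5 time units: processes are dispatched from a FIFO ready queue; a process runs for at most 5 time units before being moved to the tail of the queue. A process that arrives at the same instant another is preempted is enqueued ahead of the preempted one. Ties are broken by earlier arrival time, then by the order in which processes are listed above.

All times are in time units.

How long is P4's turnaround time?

33

Timeline: | P1 0-5 | P2 5-9 | P3 9-10 | P4 10-15 | P5 15-16 | P6 16-21 | P7 21-26 | P8 26-31 | P4 31-35 | P7 35-37 |
Completion: P1=5  P2=9  P3=10  P4=35  P5=16  P6=21  P7=37  P8=31
Turnaround(P4) = completion − arrival = 35 − 2 = 33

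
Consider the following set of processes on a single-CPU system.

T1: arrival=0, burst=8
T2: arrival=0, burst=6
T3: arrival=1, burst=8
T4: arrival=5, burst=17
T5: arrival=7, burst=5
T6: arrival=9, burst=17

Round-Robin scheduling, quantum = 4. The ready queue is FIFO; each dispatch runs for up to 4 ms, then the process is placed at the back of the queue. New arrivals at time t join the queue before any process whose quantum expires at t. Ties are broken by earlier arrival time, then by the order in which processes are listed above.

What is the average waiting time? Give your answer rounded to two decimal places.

25.50

Gantt: | T1 0-4 | T2 4-8 | T3 8-12 | T1 12-16 | T4 16-20 | T5 20-24 | T2 24-26 | T6 26-30 | T3 30-34 | T4 34-38 | T5 38-39 | T6 39-43 | T4 43-47 | T6 47-51 | T4 51-55 | T6 55-59 | T4 59-60 | T6 60-61 |
Completion: T1=16  T2=26  T3=34  T4=60  T5=39  T6=61
Turnaround (C−A): T1=16  T2=26  T3=33  T4=55  T5=32  T6=52
Waiting times: T1=8, T2=20, T3=25, T4=38, T5=27, T6=35
Average waiting = (8+20+25+38+27+35) / 6 = 153/6 = 25.50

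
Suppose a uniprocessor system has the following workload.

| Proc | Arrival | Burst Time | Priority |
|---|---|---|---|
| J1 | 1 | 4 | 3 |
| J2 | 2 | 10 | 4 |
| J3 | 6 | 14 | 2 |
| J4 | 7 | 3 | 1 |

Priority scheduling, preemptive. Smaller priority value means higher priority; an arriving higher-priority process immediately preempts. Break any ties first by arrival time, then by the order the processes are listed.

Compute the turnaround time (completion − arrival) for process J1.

Timeline: | idle 0-1 | J1 1-5 | J2 5-6 | J3 6-7 | J4 7-10 | J3 10-23 | J2 23-32 |
Completion: J1=5  J2=32  J3=23  J4=10
Turnaround(J1) = completion − arrival = 5 − 1 = 4

4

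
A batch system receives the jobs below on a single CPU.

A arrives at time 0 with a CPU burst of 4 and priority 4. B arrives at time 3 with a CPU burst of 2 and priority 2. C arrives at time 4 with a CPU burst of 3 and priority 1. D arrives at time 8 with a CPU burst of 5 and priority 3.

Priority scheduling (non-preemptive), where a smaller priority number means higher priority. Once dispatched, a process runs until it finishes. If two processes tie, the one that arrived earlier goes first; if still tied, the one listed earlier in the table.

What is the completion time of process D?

Timeline: | A 0-4 | C 4-7 | B 7-9 | D 9-14 |
Completion: A=4  B=9  C=7  D=14

14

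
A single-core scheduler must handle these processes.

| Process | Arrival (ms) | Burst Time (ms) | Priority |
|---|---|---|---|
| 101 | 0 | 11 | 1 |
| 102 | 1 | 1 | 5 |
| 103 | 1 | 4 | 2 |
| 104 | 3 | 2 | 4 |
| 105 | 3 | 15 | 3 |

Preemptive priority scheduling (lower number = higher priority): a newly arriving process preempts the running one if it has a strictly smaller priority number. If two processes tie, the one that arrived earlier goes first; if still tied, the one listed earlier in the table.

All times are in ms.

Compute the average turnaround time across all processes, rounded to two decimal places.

Schedule: | 101 0-11 | 103 11-15 | 105 15-30 | 104 30-32 | 102 32-33 |
Completion: 101=11  102=33  103=15  104=32  105=30
Turnaround (C−A): 101=11  102=32  103=14  104=29  105=27
Turnaround times: 101=11, 102=32, 103=14, 104=29, 105=27
Average turnaround = (11+32+14+29+27) / 5 = 113/5 = 22.60

22.60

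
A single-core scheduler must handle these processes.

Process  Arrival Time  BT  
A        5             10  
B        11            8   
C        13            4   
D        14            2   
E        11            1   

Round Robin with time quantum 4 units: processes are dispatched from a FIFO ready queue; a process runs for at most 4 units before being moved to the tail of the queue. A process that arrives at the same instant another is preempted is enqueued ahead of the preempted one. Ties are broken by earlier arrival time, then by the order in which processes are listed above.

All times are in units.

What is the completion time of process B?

Schedule: | idle 0-5 | A 5-13 | B 13-17 | E 17-18 | C 18-22 | A 22-24 | D 24-26 | B 26-30 |
Completion: A=24  B=30  C=22  D=26  E=18
Turnaround (C−A): A=19  B=19  C=9  D=12  E=7

30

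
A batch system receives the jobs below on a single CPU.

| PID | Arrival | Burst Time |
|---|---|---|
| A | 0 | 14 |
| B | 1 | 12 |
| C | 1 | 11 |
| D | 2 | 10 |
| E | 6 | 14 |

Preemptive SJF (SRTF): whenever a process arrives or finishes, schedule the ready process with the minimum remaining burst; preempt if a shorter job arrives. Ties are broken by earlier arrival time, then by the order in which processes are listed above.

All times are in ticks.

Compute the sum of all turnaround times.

Gantt: | A 0-1 | C 1-12 | D 12-22 | B 22-34 | A 34-47 | E 47-61 |
Completion: A=47  B=34  C=12  D=22  E=61
Turnaround (C−A): A=47  B=33  C=11  D=20  E=55
Turnaround = completion − arrival: A=47, B=33, C=11, D=20, E=55
Total turnaround = 47 + 33 + 11 + 20 + 55 = 166

166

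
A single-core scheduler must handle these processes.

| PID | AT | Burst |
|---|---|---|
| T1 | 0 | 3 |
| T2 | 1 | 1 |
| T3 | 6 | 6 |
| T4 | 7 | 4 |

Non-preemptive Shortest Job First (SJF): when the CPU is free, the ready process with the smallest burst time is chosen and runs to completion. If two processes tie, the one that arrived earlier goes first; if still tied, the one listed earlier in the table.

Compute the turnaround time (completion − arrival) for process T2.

3

Schedule: | T1 0-3 | T2 3-4 | idle 4-6 | T3 6-12 | T4 12-16 |
Completion: T1=3  T2=4  T3=12  T4=16
Turnaround (C−A): T1=3  T2=3  T3=6  T4=9
Turnaround(T2) = completion − arrival = 4 − 1 = 3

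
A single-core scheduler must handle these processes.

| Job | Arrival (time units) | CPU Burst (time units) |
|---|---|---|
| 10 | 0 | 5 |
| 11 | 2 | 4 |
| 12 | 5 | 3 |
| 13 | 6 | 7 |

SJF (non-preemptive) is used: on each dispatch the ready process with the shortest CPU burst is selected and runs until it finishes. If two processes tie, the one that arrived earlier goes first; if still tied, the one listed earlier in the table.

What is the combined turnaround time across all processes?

Gantt: | 10 0-5 | 12 5-8 | 11 8-12 | 13 12-19 |
Completion: 10=5  11=12  12=8  13=19
Turnaround = completion − arrival: 10=5, 11=10, 12=3, 13=13
Total turnaround = 5 + 10 + 3 + 13 = 31

31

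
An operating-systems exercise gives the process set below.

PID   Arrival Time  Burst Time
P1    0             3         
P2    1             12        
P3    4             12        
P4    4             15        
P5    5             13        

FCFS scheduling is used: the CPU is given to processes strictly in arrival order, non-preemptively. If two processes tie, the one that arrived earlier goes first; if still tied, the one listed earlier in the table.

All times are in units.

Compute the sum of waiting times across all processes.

Gantt: | P1 0-3 | P2 3-15 | P3 15-27 | P4 27-42 | P5 42-55 |
Completion: P1=3  P2=15  P3=27  P4=42  P5=55
Waiting = turnaround − burst: P1=0, P2=2, P3=11, P4=23, P5=37
Total waiting = 0 + 2 + 11 + 23 + 37 = 73

73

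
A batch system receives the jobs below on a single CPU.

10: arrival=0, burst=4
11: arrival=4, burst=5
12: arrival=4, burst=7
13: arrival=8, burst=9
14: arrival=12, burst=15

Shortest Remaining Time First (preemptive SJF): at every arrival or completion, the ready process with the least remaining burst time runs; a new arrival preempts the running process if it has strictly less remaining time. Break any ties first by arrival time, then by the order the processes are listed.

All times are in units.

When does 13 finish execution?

Timeline: | 10 0-4 | 11 4-9 | 12 9-16 | 13 16-25 | 14 25-40 |
Completion: 10=4  11=9  12=16  13=25  14=40
Turnaround (C−A): 10=4  11=5  12=12  13=17  14=28

25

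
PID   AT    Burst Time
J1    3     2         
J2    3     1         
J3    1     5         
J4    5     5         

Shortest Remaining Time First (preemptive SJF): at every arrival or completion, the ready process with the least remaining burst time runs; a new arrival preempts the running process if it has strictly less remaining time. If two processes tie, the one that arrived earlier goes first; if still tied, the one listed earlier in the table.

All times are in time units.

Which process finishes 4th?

Timeline: | idle 0-1 | J3 1-3 | J2 3-4 | J1 4-6 | J3 6-9 | J4 9-14 |
Completion: J1=6  J2=4  J3=9  J4=14
Finish order: J2 → J1 → J3 → J4

J4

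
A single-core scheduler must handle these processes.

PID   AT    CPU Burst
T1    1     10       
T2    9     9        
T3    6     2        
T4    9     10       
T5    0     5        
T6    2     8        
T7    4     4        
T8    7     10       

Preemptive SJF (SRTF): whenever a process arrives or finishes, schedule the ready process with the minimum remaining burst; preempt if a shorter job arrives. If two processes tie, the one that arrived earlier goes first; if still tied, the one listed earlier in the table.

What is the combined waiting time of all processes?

Gantt: | T5 0-5 | T7 5-6 | T3 6-8 | T7 8-11 | T6 11-19 | T2 19-28 | T1 28-38 | T8 38-48 | T4 48-58 |
Completion: T1=38  T2=28  T3=8  T4=58  T5=5  T6=19  T7=11  T8=48
Turnaround (C−A): T1=37  T2=19  T3=2  T4=49  T5=5  T6=17  T7=7  T8=41
Waiting = turnaround − burst: T1=27, T2=10, T3=0, T4=39, T5=0, T6=9, T7=3, T8=31
Total waiting = 27 + 10 + 0 + 39 + 0 + 9 + 3 + 31 = 119

119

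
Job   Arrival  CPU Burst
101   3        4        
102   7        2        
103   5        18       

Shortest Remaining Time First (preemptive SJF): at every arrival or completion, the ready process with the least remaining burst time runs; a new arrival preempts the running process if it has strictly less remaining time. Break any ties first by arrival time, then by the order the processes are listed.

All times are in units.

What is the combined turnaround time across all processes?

28

Schedule: | idle 0-3 | 101 3-7 | 102 7-9 | 103 9-27 |
Completion: 101=7  102=9  103=27
Turnaround = completion − arrival: 101=4, 102=2, 103=22
Total turnaround = 4 + 2 + 22 = 28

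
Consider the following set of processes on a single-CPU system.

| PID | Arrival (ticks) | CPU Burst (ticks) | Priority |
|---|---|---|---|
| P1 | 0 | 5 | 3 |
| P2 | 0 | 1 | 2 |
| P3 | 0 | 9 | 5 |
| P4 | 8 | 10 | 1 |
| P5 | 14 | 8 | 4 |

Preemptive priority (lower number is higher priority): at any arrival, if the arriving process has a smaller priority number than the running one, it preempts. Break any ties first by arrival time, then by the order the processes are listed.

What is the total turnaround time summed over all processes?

62

Gantt: | P2 0-1 | P1 1-6 | P3 6-8 | P4 8-18 | P5 18-26 | P3 26-33 |
Completion: P1=6  P2=1  P3=33  P4=18  P5=26
Turnaround = completion − arrival: P1=6, P2=1, P3=33, P4=10, P5=12
Total turnaround = 6 + 1 + 33 + 10 + 12 = 62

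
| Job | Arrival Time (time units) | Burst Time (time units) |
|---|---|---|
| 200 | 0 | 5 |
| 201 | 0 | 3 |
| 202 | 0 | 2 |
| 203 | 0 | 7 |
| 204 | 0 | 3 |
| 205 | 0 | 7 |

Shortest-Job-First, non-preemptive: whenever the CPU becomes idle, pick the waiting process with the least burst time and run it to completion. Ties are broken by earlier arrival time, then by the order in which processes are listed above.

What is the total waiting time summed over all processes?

Timeline: | 202 0-2 | 201 2-5 | 204 5-8 | 200 8-13 | 203 13-20 | 205 20-27 |
Completion: 200=13  201=5  202=2  203=20  204=8  205=27
Waiting = turnaround − burst: 200=8, 201=2, 202=0, 203=13, 204=5, 205=20
Total waiting = 8 + 2 + 0 + 13 + 5 + 20 = 48

48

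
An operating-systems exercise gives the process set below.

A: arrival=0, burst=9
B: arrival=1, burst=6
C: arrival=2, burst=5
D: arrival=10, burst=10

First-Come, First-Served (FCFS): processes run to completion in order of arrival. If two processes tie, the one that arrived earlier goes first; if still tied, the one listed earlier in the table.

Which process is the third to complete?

C

Schedule: | A 0-9 | B 9-15 | C 15-20 | D 20-30 |
Completion: A=9  B=15  C=20  D=30
Turnaround (C−A): A=9  B=14  C=18  D=20
Finish order: A → B → C → D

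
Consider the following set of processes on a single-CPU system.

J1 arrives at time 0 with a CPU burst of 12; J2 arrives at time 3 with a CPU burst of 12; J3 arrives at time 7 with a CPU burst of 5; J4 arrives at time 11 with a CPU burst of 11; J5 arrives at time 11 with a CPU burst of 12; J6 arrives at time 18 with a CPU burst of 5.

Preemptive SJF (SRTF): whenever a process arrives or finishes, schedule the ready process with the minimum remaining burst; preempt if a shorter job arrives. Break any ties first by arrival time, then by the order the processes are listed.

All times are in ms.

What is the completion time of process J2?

Schedule: | J1 0-12 | J3 12-17 | J4 17-18 | J6 18-23 | J4 23-33 | J2 33-45 | J5 45-57 |
Completion: J1=12  J2=45  J3=17  J4=33  J5=57  J6=23
Turnaround (C−A): J1=12  J2=42  J3=10  J4=22  J5=46  J6=5

45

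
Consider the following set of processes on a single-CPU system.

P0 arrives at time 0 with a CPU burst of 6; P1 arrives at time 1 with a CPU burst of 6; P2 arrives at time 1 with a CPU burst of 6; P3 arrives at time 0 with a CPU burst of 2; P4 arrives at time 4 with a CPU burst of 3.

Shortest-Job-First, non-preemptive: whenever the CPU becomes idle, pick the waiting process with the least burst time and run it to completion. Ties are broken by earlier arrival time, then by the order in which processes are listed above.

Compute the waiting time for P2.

Timeline: | P3 0-2 | P0 2-8 | P4 8-11 | P1 11-17 | P2 17-23 |
Completion: P0=8  P1=17  P2=23  P3=2  P4=11
Turnaround (C−A): P0=8  P1=16  P2=22  P3=2  P4=7
Waiting(P2) = turnaround − burst = 22 − 6 = 16

16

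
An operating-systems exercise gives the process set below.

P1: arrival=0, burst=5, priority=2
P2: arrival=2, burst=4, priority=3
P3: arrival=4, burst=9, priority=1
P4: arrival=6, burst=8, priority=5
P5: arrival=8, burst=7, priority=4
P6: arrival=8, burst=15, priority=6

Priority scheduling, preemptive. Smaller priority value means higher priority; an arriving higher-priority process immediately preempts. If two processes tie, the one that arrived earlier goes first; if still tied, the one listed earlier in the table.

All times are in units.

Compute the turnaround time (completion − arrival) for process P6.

40

Schedule: | P1 0-4 | P3 4-13 | P1 13-14 | P2 14-18 | P5 18-25 | P4 25-33 | P6 33-48 |
Completion: P1=14  P2=18  P3=13  P4=33  P5=25  P6=48
Turnaround (C−A): P1=14  P2=16  P3=9  P4=27  P5=17  P6=40
Turnaround(P6) = completion − arrival = 48 − 8 = 40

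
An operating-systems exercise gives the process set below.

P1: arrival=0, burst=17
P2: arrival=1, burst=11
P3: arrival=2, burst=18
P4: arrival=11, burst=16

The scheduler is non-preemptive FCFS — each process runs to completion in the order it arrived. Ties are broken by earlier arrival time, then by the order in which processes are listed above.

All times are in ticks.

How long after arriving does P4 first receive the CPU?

35

Schedule: | P1 0-17 | P2 17-28 | P3 28-46 | P4 46-62 |
Completion: P1=17  P2=28  P3=46  P4=62
Response(P4) = first start − arrival = 46 − 11 = 35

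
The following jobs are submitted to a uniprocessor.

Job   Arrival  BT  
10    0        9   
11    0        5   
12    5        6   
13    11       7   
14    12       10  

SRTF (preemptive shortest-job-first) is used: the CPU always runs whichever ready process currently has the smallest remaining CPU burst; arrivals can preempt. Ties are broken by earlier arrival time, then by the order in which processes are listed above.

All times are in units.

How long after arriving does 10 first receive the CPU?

Gantt: | 11 0-5 | 12 5-11 | 13 11-18 | 10 18-27 | 14 27-37 |
Completion: 10=27  11=5  12=11  13=18  14=37
Response(10) = first start − arrival = 18 − 0 = 18

18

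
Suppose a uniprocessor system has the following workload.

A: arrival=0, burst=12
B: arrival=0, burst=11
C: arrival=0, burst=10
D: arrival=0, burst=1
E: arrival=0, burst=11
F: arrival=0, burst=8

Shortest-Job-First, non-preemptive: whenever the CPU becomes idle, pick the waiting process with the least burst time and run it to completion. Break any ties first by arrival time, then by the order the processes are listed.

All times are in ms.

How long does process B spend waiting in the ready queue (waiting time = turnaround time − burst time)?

19

Gantt: | D 0-1 | F 1-9 | C 9-19 | B 19-30 | E 30-41 | A 41-53 |
Completion: A=53  B=30  C=19  D=1  E=41  F=9
Waiting(B) = turnaround − burst = 30 − 11 = 19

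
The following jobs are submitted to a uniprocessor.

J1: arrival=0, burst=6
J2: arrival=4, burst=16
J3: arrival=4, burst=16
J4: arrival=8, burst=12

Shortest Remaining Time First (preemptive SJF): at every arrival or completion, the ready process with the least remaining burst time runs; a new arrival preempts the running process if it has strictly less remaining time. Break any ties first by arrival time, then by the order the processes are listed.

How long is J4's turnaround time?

12

Timeline: | J1 0-6 | J2 6-8 | J4 8-20 | J2 20-34 | J3 34-50 |
Completion: J1=6  J2=34  J3=50  J4=20
Turnaround(J4) = completion − arrival = 20 − 8 = 12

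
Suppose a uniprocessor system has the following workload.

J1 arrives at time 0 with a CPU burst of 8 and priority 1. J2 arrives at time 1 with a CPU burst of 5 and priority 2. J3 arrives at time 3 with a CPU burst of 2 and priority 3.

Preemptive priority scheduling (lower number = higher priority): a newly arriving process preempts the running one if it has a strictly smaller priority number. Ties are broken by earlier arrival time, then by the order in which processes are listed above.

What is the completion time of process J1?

Schedule: | J1 0-8 | J2 8-13 | J3 13-15 |
Completion: J1=8  J2=13  J3=15
Turnaround (C−A): J1=8  J2=12  J3=12

8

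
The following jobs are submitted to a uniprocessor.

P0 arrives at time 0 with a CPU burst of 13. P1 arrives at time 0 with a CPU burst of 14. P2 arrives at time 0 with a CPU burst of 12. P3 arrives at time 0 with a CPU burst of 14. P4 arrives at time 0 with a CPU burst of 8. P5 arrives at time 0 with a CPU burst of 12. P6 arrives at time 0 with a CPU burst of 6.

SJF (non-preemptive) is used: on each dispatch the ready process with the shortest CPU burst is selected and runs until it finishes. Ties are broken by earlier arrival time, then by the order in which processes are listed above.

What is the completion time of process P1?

65

Schedule: | P6 0-6 | P4 6-14 | P2 14-26 | P5 26-38 | P0 38-51 | P1 51-65 | P3 65-79 |
Completion: P0=51  P1=65  P2=26  P3=79  P4=14  P5=38  P6=6
Turnaround (C−A): P0=51  P1=65  P2=26  P3=79  P4=14  P5=38  P6=6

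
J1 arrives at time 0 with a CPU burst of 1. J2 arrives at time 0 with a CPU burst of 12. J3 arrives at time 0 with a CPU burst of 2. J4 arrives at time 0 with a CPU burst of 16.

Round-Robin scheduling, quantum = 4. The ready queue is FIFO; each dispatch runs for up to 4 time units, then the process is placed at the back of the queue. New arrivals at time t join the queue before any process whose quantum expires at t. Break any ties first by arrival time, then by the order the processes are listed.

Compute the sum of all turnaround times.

Gantt: | J1 0-1 | J2 1-5 | J3 5-7 | J4 7-11 | J2 11-15 | J4 15-19 | J2 19-23 | J4 23-31 |
Completion: J1=1  J2=23  J3=7  J4=31
Turnaround = completion − arrival: J1=1, J2=23, J3=7, J4=31
Total turnaround = 1 + 23 + 7 + 31 = 62

62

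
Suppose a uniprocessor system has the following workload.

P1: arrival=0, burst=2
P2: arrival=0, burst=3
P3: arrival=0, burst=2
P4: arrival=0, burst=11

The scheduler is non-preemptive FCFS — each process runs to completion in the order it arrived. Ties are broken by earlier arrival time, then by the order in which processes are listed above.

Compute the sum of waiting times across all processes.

14

Gantt: | P1 0-2 | P2 2-5 | P3 5-7 | P4 7-18 |
Completion: P1=2  P2=5  P3=7  P4=18
Turnaround (C−A): P1=2  P2=5  P3=7  P4=18
Waiting = turnaround − burst: P1=0, P2=2, P3=5, P4=7
Total waiting = 0 + 2 + 5 + 7 = 14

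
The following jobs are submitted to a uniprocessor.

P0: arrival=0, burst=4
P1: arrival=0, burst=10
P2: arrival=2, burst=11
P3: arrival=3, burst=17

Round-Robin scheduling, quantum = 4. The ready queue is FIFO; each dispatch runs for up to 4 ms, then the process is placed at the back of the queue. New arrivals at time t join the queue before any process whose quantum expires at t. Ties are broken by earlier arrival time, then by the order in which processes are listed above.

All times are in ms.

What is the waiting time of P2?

20

Timeline: | P0 0-4 | P1 4-8 | P2 8-12 | P3 12-16 | P1 16-20 | P2 20-24 | P3 24-28 | P1 28-30 | P2 30-33 | P3 33-42 |
Completion: P0=4  P1=30  P2=33  P3=42
Turnaround (C−A): P0=4  P1=30  P2=31  P3=39
Waiting(P2) = turnaround − burst = 31 − 11 = 20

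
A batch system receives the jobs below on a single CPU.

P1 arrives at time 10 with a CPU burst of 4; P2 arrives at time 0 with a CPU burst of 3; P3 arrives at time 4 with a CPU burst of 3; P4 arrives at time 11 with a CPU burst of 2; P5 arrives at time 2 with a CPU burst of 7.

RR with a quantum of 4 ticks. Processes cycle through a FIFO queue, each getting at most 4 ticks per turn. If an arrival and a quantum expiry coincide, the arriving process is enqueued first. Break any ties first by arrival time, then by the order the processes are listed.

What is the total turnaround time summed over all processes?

Timeline: | P2 0-3 | P5 3-7 | P3 7-10 | P5 10-13 | P1 13-17 | P4 17-19 |
Completion: P1=17  P2=3  P3=10  P4=19  P5=13
Turnaround = completion − arrival: P1=7, P2=3, P3=6, P4=8, P5=11
Total turnaround = 7 + 3 + 6 + 8 + 11 = 35

35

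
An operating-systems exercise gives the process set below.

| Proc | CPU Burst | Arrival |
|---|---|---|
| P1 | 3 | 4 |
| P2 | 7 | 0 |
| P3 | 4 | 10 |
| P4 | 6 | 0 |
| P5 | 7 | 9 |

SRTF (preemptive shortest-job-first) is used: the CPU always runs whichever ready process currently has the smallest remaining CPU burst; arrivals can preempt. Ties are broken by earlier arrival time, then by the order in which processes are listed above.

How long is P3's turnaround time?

4

Gantt: | P4 0-6 | P1 6-9 | P2 9-10 | P3 10-14 | P2 14-20 | P5 20-27 |
Completion: P1=9  P2=20  P3=14  P4=6  P5=27
Turnaround (C−A): P1=5  P2=20  P3=4  P4=6  P5=18
Turnaround(P3) = completion − arrival = 14 − 10 = 4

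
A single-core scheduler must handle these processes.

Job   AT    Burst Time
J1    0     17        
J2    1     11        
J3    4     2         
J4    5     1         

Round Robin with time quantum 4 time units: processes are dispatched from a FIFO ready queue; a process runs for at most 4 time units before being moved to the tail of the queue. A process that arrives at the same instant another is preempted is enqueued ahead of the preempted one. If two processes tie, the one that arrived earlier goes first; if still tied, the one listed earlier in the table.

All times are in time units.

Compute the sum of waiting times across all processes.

41

Timeline: | J1 0-4 | J2 4-8 | J3 8-10 | J1 10-14 | J4 14-15 | J2 15-19 | J1 19-23 | J2 23-26 | J1 26-31 |
Completion: J1=31  J2=26  J3=10  J4=15
Turnaround (C−A): J1=31  J2=25  J3=6  J4=10
Waiting = turnaround − burst: J1=14, J2=14, J3=4, J4=9
Total waiting = 14 + 14 + 4 + 9 = 41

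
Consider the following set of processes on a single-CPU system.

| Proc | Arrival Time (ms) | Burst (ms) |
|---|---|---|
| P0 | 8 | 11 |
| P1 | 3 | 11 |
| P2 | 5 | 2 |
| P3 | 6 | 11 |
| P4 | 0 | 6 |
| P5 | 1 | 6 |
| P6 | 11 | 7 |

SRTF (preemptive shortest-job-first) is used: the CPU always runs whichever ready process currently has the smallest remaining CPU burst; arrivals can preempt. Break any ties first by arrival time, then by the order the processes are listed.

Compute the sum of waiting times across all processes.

90

Schedule: | P4 0-6 | P2 6-8 | P5 8-14 | P6 14-21 | P1 21-32 | P3 32-43 | P0 43-54 |
Completion: P0=54  P1=32  P2=8  P3=43  P4=6  P5=14  P6=21
Waiting = turnaround − burst: P0=35, P1=18, P2=1, P3=26, P4=0, P5=7, P6=3
Total waiting = 35 + 18 + 1 + 26 + 0 + 7 + 3 = 90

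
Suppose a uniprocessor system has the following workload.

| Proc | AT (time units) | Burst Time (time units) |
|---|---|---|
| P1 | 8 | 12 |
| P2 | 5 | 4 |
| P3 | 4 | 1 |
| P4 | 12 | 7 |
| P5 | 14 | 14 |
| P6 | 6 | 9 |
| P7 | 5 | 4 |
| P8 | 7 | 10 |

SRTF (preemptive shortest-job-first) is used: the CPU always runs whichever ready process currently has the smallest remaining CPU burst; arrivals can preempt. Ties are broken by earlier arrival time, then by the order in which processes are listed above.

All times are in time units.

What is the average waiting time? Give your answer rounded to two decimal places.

Gantt: | idle 0-4 | P3 4-5 | P2 5-9 | P7 9-13 | P4 13-20 | P6 20-29 | P8 29-39 | P1 39-51 | P5 51-65 |
Completion: P1=51  P2=9  P3=5  P4=20  P5=65  P6=29  P7=13  P8=39
Turnaround (C−A): P1=43  P2=4  P3=1  P4=8  P5=51  P6=23  P7=8  P8=32
Waiting times: P1=31, P2=0, P3=0, P4=1, P5=37, P6=14, P7=4, P8=22
Average waiting = (31+0+0+1+37+14+4+22) / 8 = 109/8 = 13.63

13.63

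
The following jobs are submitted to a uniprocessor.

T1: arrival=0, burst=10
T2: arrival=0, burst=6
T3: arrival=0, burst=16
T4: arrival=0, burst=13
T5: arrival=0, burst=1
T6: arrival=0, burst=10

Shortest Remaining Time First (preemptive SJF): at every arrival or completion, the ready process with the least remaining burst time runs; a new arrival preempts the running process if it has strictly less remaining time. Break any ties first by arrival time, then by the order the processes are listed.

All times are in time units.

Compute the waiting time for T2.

1

Timeline: | T5 0-1 | T2 1-7 | T1 7-17 | T6 17-27 | T4 27-40 | T3 40-56 |
Completion: T1=17  T2=7  T3=56  T4=40  T5=1  T6=27
Waiting(T2) = turnaround − burst = 7 − 6 = 1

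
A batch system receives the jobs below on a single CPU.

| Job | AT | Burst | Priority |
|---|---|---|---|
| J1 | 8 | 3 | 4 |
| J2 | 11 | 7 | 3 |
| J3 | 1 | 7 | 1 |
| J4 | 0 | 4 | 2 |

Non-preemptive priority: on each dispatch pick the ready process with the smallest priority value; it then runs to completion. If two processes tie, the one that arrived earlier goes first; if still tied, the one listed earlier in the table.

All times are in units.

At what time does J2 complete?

18

Schedule: | J4 0-4 | J3 4-11 | J2 11-18 | J1 18-21 |
Completion: J1=21  J2=18  J3=11  J4=4
Turnaround (C−A): J1=13  J2=7  J3=10  J4=4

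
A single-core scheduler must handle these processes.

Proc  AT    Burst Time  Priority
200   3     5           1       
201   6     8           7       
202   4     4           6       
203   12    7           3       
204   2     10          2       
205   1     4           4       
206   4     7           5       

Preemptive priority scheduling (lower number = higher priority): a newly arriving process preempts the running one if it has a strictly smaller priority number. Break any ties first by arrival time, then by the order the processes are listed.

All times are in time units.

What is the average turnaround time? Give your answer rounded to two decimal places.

Gantt: | idle 0-1 | 205 1-2 | 204 2-3 | 200 3-8 | 204 8-17 | 203 17-24 | 205 24-27 | 206 27-34 | 202 34-38 | 201 38-46 |
Completion: 200=8  201=46  202=38  203=24  204=17  205=27  206=34
Turnaround times: 200=5, 201=40, 202=34, 203=12, 204=15, 205=26, 206=30
Average turnaround = (5+40+34+12+15+26+30) / 7 = 162/7 = 23.14

23.14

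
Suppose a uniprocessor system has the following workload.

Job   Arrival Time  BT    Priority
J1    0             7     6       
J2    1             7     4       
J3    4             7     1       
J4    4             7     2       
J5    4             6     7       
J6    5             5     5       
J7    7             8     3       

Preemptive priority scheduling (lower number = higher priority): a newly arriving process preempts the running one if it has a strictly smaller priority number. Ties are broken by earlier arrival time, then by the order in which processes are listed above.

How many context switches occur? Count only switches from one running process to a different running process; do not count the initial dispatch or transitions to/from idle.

Timeline: | J1 0-1 | J2 1-4 | J3 4-11 | J4 11-18 | J7 18-26 | J2 26-30 | J6 30-35 | J1 35-41 | J5 41-47 |
Completion: J1=41  J2=30  J3=11  J4=18  J5=47  J6=35  J7=26
Turnaround (C−A): J1=41  J2=29  J3=7  J4=14  J5=43  J6=30  J7=19

8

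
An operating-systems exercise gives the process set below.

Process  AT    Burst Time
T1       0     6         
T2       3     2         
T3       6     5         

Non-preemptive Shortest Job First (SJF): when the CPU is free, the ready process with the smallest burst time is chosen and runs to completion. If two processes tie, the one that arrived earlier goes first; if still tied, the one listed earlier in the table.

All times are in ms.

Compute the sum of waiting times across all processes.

Gantt: | T1 0-6 | T2 6-8 | T3 8-13 |
Completion: T1=6  T2=8  T3=13
Waiting = turnaround − burst: T1=0, T2=3, T3=2
Total waiting = 0 + 3 + 2 = 5

5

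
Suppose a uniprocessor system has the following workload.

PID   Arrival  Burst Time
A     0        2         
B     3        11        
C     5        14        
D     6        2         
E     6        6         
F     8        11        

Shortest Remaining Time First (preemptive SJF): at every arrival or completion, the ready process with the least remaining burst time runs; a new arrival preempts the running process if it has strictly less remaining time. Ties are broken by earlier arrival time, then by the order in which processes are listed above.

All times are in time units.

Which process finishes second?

D

Schedule: | A 0-2 | idle 2-3 | B 3-6 | D 6-8 | E 8-14 | B 14-22 | F 22-33 | C 33-47 |
Completion: A=2  B=22  C=47  D=8  E=14  F=33
Turnaround (C−A): A=2  B=19  C=42  D=2  E=8  F=25
Finish order: A → D → E → B → F → C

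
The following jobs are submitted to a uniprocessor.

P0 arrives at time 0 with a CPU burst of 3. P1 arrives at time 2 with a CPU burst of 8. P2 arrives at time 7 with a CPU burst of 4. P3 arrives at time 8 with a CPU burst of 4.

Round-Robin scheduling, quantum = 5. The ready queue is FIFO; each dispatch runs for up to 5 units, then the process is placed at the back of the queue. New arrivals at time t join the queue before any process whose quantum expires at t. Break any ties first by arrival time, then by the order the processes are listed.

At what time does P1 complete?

Timeline: | P0 0-3 | P1 3-8 | P2 8-12 | P3 12-16 | P1 16-19 |
Completion: P0=3  P1=19  P2=12  P3=16

19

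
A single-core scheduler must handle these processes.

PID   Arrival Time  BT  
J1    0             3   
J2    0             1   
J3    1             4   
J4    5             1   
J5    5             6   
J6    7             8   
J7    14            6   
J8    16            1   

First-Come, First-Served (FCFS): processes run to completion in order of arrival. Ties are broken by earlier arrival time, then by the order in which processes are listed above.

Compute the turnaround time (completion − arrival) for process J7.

15

Timeline: | J1 0-3 | J2 3-4 | J3 4-8 | J4 8-9 | J5 9-15 | J6 15-23 | J7 23-29 | J8 29-30 |
Completion: J1=3  J2=4  J3=8  J4=9  J5=15  J6=23  J7=29  J8=30
Turnaround (C−A): J1=3  J2=4  J3=7  J4=4  J5=10  J6=16  J7=15  J8=14
Turnaround(J7) = completion − arrival = 29 − 14 = 15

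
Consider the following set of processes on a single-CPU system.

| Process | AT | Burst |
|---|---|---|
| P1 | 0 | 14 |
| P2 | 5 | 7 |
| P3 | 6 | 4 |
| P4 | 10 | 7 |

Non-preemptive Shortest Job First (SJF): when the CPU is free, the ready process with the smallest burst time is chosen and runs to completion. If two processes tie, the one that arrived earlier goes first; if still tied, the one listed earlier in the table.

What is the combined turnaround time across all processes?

68

Gantt: | P1 0-14 | P3 14-18 | P2 18-25 | P4 25-32 |
Completion: P1=14  P2=25  P3=18  P4=32
Turnaround (C−A): P1=14  P2=20  P3=12  P4=22
Turnaround = completion − arrival: P1=14, P2=20, P3=12, P4=22
Total turnaround = 14 + 20 + 12 + 22 = 68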